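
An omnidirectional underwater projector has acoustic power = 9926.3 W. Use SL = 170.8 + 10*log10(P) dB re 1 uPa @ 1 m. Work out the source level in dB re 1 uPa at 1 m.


210.77 dB


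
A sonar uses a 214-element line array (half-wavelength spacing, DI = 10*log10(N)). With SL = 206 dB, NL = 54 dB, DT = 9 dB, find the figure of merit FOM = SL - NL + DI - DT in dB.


166.3 dB


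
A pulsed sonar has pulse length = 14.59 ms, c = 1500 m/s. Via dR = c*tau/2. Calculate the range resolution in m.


10.9425 m


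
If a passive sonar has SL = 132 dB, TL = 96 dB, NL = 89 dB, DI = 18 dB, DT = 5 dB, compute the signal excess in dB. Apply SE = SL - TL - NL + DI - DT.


SE = SL - TL - NL + DI - DT = 132 - 96 - 89 + 18 - 5 = -40

-40 dB


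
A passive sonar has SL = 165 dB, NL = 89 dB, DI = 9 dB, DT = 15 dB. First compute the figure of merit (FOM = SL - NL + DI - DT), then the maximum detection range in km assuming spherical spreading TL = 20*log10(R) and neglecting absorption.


Step 1: FOM = SL - NL + DI - DT = 165 - 89 + 9 - 15 = 70 dB
Step 2: at max range FOM = TL = 20*log10(R), so R = 10^(70/20) = 3162.28 m = 3.16 km

3.16 km


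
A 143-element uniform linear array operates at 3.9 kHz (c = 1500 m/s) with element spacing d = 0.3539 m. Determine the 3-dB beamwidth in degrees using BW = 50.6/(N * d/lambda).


Step 1: lambda = 1500/3900 = 0.38462 m
Step 2: d/lambda = 0.3539/0.38462 = 0.9201
Step 3: BW = 50.6/(N * d/lambda) = 50.6/(143 * 0.9201) = 0.38

0.38 deg


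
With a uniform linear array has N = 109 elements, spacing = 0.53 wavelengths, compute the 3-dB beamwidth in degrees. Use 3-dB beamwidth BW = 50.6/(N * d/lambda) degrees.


0.88 deg


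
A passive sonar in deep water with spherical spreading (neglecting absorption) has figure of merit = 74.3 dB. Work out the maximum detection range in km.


At max range FOM = TL, so 20*log10(R) = 74.3
R = 10^(74.3/20) = 5188.0 m = 5.19 km

5.19 km


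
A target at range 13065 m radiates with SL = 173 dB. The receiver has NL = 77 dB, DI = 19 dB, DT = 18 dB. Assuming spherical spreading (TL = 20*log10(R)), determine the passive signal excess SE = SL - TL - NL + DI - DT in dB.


Step 1: TL = 20*log10(13065) = 82.32 dB
Step 2: SE = 173 - 82.32 - 77 + 19 - 18 = 14.68

14.68 dB


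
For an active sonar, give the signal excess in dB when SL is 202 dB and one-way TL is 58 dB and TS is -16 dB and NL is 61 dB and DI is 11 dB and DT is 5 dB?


15 dB


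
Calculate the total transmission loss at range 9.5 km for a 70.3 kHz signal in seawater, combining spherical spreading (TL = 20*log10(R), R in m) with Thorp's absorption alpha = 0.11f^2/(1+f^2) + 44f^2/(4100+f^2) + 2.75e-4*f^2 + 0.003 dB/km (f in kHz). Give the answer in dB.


322.0 dB


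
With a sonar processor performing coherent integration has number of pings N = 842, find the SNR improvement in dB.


Gain = 10*log10(842) = 29.25

29.25 dB


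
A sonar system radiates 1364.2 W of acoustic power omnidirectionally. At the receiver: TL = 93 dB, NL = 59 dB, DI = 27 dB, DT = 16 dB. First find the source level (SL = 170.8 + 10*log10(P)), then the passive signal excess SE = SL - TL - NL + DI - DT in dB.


Step 1: SL = 170.8 + 10*log10(1364.2) = 202.15 dB
Step 2: SE = SL - TL - NL + DI - DT = 202.15 - 93 - 59 + 27 - 16 = 61.15

61.15 dB


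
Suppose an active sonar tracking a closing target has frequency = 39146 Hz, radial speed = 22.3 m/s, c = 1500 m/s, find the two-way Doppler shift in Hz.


fd = 2*f*v/c = 2 * 39146 * 22.3 / 1500 = 1163.94

1163.94 Hz


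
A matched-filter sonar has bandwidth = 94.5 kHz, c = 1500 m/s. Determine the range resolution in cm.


dR = c/(2*BW) = 1500 / (2 * 94.5e3) = 0.0079 m = 0.79 cm

0.79 cm


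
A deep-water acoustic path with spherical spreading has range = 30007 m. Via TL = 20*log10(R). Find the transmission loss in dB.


89.54 dB


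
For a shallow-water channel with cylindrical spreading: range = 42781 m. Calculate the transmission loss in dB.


46.31 dB


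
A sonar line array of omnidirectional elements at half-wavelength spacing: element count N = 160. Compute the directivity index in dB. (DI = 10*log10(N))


DI = 10*log10(160) = 22.04

22.04 dB


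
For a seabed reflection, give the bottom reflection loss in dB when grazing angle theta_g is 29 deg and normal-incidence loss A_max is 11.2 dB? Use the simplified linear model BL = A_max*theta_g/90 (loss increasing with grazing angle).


BL = A_max * theta_g / 90 = 11.2 * 29 / 90 = 3.61

3.61 dB


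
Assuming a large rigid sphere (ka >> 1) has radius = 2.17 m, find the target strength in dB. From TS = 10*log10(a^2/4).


TS = 10*log10(2.17^2 / 4) = 10*log10(1.177225) = 0.71

0.71 dB


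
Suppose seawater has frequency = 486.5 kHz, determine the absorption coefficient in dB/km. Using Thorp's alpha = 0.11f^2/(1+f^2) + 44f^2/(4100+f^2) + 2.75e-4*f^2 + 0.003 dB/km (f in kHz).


108.451 dB/km


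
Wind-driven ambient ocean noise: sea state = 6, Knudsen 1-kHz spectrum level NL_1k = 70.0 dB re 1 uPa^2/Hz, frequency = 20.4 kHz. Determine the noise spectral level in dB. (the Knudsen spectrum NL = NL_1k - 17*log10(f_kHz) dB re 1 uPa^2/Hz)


NL = NL_1k - 17*log10(f_kHz) = 70.0 - 17*log10(20.4) = 70.0 - (22.26) = 47.74

47.74 dB


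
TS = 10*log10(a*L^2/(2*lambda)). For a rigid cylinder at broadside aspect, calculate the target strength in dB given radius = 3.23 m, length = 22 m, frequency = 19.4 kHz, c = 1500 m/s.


lambda = 1500/19400 = 0.07732 m
TS = 10*log10(3.23*22^2/(2*0.07732)) = 40.05

40.05 dB


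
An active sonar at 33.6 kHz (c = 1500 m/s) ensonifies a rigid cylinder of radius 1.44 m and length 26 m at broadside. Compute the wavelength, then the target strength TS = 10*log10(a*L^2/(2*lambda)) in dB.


Step 1: lambda = c/f = 1500/33600 = 0.04464 m
Step 2: TS = 10*log10(a*L^2/(2*lambda)) = 10*log10(1.44*26^2/(2*0.04464)) = 40.38

40.38 dB


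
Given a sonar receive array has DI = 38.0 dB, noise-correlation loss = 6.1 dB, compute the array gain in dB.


31.9 dB


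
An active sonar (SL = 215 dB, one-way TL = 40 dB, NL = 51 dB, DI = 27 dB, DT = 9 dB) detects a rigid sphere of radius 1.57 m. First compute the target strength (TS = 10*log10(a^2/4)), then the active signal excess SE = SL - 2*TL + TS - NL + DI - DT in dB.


Step 1: TS = 10*log10(1.57^2/4) = -2.1 dB
Step 2: SE = SL - 2*TL + TS - NL + DI - DT = 215 - 2*40 + (-2.1) - 51 + 27 - 9 = 99.9

99.9 dB


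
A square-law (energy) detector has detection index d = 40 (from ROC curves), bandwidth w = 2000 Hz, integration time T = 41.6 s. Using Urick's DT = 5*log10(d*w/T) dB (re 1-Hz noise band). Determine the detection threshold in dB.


DT = 5*log10(d*w/T) = 5*log10(40 * 2000 / 41.6) = 5*log10(1923.08) = 16.42

16.42 dB


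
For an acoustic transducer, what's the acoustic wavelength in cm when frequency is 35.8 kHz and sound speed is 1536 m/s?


lambda = c/f = 1536 / 35800 = 0.0429 m = 4.29 cm

4.29 cm


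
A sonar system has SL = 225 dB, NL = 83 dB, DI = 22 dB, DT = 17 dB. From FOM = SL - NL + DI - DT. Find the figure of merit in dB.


FOM = SL - NL + DI - DT = 225 - 83 + 22 - 17 = 147

147 dB


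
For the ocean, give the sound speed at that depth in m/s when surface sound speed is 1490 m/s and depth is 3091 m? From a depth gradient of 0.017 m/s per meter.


c = 1490 + 0.017 * 3091 = 1542.547

1542.547 m/s


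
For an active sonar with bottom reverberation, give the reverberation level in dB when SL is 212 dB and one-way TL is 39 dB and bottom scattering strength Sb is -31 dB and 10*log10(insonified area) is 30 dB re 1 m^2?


133 dB


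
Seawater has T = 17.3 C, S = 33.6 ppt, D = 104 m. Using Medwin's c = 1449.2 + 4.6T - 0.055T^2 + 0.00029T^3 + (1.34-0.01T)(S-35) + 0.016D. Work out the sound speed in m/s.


1513.85 m/s


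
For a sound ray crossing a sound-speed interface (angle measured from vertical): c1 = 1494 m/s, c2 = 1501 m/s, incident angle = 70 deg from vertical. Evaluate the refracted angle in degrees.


70.75 deg


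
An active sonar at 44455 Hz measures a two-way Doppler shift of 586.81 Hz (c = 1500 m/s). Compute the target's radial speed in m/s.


From fd = 2*f*v/c, v = c*fd/(2*f) = 1500 * 586.81 / (2*44455) = 9.9

9.9 m/s


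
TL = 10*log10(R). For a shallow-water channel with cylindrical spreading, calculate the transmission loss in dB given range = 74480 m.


48.72 dB


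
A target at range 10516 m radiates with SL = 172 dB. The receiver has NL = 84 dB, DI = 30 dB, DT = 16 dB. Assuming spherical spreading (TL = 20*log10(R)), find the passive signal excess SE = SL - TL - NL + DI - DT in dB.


Step 1: TL = 20*log10(10516) = 80.44 dB
Step 2: SE = 172 - 80.44 - 84 + 30 - 16 = 21.56

21.56 dB


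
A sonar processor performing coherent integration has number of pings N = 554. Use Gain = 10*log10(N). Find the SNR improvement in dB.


Gain = 10*log10(554) = 27.44

27.44 dB


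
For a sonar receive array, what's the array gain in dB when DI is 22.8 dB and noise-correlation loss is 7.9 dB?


AG = DI - L_corr = 22.8 - 7.9 = 14.9

14.9 dB


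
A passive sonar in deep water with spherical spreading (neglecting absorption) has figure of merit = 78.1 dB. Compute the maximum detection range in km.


At max range FOM = TL, so 20*log10(R) = 78.1
R = 10^(78.1/20) = 8035.26 m = 8.04 km

8.04 km


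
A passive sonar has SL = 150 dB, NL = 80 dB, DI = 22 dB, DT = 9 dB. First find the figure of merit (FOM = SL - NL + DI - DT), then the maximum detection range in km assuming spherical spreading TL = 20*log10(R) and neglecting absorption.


Step 1: FOM = SL - NL + DI - DT = 150 - 80 + 22 - 9 = 83 dB
Step 2: at max range FOM = TL = 20*log10(R), so R = 10^(83/20) = 14125.38 m = 14.13 km

14.13 km


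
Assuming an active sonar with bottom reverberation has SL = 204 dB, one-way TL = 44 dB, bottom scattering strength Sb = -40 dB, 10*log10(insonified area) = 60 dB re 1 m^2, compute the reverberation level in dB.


136 dB


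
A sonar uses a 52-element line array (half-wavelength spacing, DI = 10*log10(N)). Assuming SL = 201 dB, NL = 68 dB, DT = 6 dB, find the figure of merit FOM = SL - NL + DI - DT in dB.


Step 1: DI = 10*log10(52) = 17.16 dB
Step 2: FOM = SL - NL + DI - DT = 201 - 68 + 17.16 - 6 = 144.16

144.16 dB


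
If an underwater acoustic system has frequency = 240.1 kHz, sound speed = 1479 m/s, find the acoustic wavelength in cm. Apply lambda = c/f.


0.62 cm


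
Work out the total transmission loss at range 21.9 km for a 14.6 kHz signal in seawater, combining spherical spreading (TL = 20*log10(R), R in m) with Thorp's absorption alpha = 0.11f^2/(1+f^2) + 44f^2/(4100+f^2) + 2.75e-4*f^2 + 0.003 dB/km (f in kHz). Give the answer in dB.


Step 1 (Thorp): alpha = 0.11*213.16/(1+213.16) + 44*213.16/(4100+213.16) + 2.75e-4*213.16 + 0.003 = 2.3456 dB/km
Step 2: TL_spread = 20*log10(21900) = 86.81 dB
Step 3: TL_abs = alpha*R = 2.3456 * 21.9 = 51.37 dB
Step 4: TL_total = 86.81 + 51.37 = 138.18

138.18 dB


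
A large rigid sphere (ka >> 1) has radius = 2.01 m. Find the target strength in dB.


TS = 10*log10(2.01^2 / 4) = 10*log10(1.010025) = 0.04

0.04 dB


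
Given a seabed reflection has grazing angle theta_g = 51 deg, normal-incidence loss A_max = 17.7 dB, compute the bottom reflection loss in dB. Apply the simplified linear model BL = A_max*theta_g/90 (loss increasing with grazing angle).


10.03 dB


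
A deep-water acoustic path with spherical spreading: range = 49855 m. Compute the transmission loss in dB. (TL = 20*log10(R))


TL = 20*log10(49855) = 93.95

93.95 dB


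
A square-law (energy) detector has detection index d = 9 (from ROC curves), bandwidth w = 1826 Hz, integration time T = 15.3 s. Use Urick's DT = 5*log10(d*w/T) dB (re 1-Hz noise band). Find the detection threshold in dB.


15.16 dB


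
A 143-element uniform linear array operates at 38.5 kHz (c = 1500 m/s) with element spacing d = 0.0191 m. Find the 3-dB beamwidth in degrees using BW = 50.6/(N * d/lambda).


Step 1: lambda = 1500/38500 = 0.03896 m
Step 2: d/lambda = 0.0191/0.03896 = 0.4902
Step 3: BW = 50.6/(N * d/lambda) = 50.6/(143 * 0.4902) = 0.72

0.72 deg


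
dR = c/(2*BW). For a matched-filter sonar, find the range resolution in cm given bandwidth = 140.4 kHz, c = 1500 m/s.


dR = c/(2*BW) = 1500 / (2 * 140.4e3) = 0.0053 m = 0.53 cm

0.53 cm


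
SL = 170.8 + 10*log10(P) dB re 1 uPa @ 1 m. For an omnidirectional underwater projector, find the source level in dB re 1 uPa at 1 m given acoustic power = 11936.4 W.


SL = 170.8 + 10*log10(11936.4) = 170.8 + 40.77 = 211.57

211.57 dB


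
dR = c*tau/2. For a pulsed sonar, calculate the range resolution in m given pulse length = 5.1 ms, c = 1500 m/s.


dR = c*tau/2 = 1500 * 5.1e-3 / 2 = 3.825

3.825 m


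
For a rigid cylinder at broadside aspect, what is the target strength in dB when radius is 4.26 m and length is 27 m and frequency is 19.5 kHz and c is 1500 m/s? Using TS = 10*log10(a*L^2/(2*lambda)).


lambda = 1500/19500 = 0.07692 m
TS = 10*log10(4.26*27^2/(2*0.07692)) = 43.05

43.05 dB


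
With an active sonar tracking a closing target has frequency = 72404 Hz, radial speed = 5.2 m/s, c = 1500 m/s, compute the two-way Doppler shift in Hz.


502.0 Hz


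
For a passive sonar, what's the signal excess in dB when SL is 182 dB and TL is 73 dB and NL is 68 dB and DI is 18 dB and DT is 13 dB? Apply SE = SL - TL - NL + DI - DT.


SE = SL - TL - NL + DI - DT = 182 - 73 - 68 + 18 - 13 = 46

46 dB


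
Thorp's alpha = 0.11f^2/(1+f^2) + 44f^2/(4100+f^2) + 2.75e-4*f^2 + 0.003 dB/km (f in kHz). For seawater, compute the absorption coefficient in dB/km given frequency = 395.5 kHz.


f^2 = 156420.25
alpha = 0.11*156420.25/(1+156420.25) + 44*156420.25/(4100+156420.25) + 2.75e-4*156420.25 + 0.003 = 86.005

86.005 dB/km


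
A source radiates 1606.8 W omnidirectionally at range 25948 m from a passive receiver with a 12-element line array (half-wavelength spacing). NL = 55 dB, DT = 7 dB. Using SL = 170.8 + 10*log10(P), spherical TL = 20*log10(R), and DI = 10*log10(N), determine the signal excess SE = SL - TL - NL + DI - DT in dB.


Step 1: SL = 170.8 + 10*log10(1606.8) = 202.86 dB
Step 2: TL = 20*log10(25948) = 88.28 dB
Step 3: DI = 10*log10(12) = 10.79 dB
Step 4: SE = SL - TL - NL + DI - DT = 202.86 - 88.28 - 55 + 10.79 - 7 = 63.37

63.37 dB


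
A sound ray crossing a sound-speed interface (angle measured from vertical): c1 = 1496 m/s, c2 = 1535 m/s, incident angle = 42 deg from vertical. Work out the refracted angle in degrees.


sin(theta2) = (c2/c1)*sin(theta1) = (1535/1496)*sin(42 deg) = 0.68657
theta2 = arcsin(0.68657) = 43.36

43.36 deg


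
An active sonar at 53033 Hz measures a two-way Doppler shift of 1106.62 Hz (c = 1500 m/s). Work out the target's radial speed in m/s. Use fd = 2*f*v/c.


From fd = 2*f*v/c, v = c*fd/(2*f) = 1500 * 1106.62 / (2*53033) = 15.65

15.65 m/s


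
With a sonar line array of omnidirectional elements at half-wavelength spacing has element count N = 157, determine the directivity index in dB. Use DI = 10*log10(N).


DI = 10*log10(157) = 21.96

21.96 dB


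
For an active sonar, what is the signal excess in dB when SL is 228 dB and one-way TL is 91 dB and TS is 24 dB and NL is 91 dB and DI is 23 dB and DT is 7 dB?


SE = SL - 2*TL + TS - NL + DI - DT = 228 - 2*91 + (24) - 91 + 23 - 7 = -5

-5 dB


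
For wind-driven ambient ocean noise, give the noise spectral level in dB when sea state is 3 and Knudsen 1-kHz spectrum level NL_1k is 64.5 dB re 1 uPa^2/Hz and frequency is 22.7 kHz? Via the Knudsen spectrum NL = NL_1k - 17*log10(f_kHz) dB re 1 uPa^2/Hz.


NL = NL_1k - 17*log10(f_kHz) = 64.5 - 17*log10(22.7) = 64.5 - (23.05) = 41.45

41.45 dB


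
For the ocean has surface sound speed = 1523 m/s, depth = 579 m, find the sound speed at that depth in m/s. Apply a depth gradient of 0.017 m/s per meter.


c = 1523 + 0.017 * 579 = 1532.843

1532.843 m/s


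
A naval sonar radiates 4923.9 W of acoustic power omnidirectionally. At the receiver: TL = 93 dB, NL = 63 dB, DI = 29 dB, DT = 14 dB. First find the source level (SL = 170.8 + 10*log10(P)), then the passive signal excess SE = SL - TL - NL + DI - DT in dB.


Step 1: SL = 170.8 + 10*log10(4923.9) = 207.72 dB
Step 2: SE = SL - TL - NL + DI - DT = 207.72 - 93 - 63 + 29 - 14 = 66.72

66.72 dB


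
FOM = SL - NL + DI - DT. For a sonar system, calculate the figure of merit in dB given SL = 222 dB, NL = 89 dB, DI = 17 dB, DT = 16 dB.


FOM = SL - NL + DI - DT = 222 - 89 + 17 - 16 = 134

134 dB


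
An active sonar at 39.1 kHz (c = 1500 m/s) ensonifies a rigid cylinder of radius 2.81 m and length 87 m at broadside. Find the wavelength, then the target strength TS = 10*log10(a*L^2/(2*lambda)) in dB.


Step 1: lambda = c/f = 1500/39100 = 0.03836 m
Step 2: TS = 10*log10(a*L^2/(2*lambda)) = 10*log10(2.81*87^2/(2*0.03836)) = 54.43

54.43 dB


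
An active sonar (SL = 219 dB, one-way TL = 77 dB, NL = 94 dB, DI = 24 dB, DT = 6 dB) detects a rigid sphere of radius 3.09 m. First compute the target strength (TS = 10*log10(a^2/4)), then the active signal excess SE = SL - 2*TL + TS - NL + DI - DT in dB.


Step 1: TS = 10*log10(3.09^2/4) = 3.78 dB
Step 2: SE = SL - 2*TL + TS - NL + DI - DT = 219 - 2*77 + (3.78) - 94 + 24 - 6 = -7.22

-7.22 dB


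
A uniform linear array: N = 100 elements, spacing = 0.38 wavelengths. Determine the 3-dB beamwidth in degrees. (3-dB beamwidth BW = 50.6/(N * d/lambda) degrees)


BW = 50.6 / (100 * 0.38) = 50.6 / 38.0 = 1.33

1.33 deg


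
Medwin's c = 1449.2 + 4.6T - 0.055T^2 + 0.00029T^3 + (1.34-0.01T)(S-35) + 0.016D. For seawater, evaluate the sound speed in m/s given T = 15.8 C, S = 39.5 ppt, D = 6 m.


c = 1449.2 + 4.6*15.8 - 0.055*15.8^2 + 0.00029*15.8^3 + (1.34 - 0.01*15.8)*(39.5 - 35) + 0.016*6 = 1514.71

1514.71 m/s


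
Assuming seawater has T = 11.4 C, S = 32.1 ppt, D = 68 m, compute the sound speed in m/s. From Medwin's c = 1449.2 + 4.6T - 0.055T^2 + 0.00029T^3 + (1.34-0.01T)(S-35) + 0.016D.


1492.45 m/s


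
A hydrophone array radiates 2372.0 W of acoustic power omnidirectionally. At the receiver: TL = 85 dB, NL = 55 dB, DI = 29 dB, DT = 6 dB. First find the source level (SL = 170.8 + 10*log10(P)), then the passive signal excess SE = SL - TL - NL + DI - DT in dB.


Step 1: SL = 170.8 + 10*log10(2372.0) = 204.55 dB
Step 2: SE = SL - TL - NL + DI - DT = 204.55 - 85 - 55 + 29 - 6 = 87.55

87.55 dB


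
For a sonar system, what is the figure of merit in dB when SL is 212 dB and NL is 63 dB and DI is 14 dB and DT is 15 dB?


FOM = SL - NL + DI - DT = 212 - 63 + 14 - 15 = 148

148 dB


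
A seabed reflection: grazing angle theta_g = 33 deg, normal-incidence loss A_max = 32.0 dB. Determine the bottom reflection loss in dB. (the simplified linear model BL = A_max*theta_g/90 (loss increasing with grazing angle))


BL = A_max * theta_g / 90 = 32.0 * 33 / 90 = 11.73

11.73 dB


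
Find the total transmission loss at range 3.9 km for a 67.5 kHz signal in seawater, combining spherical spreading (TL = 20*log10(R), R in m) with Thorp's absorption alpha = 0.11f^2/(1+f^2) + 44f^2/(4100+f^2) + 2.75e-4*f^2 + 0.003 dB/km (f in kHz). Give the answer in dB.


Step 1 (Thorp): alpha = 0.11*4556.25/(1+4556.25) + 44*4556.25/(4100+4556.25) + 2.75e-4*4556.25 + 0.003 = 24.5255 dB/km
Step 2: TL_spread = 20*log10(3900) = 71.82 dB
Step 3: TL_abs = alpha*R = 24.5255 * 3.9 = 95.65 dB
Step 4: TL_total = 71.82 + 95.65 = 167.47

167.47 dB


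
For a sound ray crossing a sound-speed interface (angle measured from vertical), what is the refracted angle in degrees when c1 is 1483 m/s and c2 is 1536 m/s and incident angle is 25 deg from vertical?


sin(theta2) = (c2/c1)*sin(theta1) = (1536/1483)*sin(25 deg) = 0.43772
theta2 = arcsin(0.43772) = 25.96

25.96 deg


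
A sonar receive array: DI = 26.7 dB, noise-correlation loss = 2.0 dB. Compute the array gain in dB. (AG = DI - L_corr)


AG = DI - L_corr = 26.7 - 2.0 = 24.7

24.7 dB


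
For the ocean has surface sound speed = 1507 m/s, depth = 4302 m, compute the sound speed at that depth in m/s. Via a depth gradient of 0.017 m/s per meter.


c = 1507 + 0.017 * 4302 = 1580.134

1580.134 m/s


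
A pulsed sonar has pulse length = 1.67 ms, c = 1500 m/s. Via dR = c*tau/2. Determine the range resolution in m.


1.2525 m


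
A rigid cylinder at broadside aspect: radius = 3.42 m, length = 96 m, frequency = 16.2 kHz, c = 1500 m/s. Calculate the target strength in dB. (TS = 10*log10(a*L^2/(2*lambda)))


52.31 dB


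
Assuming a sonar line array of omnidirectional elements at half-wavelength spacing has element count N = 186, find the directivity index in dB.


22.7 dB


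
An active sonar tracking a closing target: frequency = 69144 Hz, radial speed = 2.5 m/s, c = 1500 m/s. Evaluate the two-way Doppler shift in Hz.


fd = 2*f*v/c = 2 * 69144 * 2.5 / 1500 = 230.48

230.48 Hz


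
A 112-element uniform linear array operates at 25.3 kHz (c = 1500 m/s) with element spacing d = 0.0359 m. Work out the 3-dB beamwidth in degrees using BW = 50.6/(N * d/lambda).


Step 1: lambda = 1500/25300 = 0.05929 m
Step 2: d/lambda = 0.0359/0.05929 = 0.6055
Step 3: BW = 50.6/(N * d/lambda) = 50.6/(112 * 0.6055) = 0.75

0.75 deg


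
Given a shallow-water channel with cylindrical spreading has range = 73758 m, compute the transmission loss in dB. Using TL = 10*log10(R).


TL = 10*log10(73758) = 48.68

48.68 dB


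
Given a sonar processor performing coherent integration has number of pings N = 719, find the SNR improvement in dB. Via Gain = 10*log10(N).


Gain = 10*log10(719) = 28.57

28.57 dB


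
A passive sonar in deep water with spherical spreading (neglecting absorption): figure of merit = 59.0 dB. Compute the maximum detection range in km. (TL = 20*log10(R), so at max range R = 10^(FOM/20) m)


At max range FOM = TL, so 20*log10(R) = 59.0
R = 10^(59.0/20) = 891.25 m = 0.89 km

0.89 km


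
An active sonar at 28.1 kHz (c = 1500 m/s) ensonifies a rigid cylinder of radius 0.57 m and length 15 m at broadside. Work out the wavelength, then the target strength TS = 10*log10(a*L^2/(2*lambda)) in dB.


Step 1: lambda = c/f = 1500/28100 = 0.05338 m
Step 2: TS = 10*log10(a*L^2/(2*lambda)) = 10*log10(0.57*15^2/(2*0.05338)) = 30.8

30.8 dB


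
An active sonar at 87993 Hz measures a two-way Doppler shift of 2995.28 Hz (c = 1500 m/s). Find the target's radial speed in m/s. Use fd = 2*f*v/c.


25.53 m/s


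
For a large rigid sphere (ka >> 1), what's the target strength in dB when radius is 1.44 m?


TS = 10*log10(1.44^2 / 4) = 10*log10(0.5184) = -2.85

-2.85 dB


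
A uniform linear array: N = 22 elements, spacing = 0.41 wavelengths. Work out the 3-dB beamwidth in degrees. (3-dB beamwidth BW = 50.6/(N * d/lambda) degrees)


5.61 deg


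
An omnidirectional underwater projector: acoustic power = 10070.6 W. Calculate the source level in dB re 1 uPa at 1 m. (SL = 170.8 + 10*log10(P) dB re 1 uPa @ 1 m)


210.83 dB


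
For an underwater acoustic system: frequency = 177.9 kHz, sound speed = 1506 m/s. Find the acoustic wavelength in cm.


lambda = c/f = 1506 / 177900 = 0.0085 m = 0.85 cm

0.85 cm


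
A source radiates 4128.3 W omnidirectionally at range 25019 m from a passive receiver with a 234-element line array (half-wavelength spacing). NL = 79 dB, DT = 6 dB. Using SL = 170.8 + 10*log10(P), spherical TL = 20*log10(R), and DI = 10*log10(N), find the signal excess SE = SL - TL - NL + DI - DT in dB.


57.68 dB


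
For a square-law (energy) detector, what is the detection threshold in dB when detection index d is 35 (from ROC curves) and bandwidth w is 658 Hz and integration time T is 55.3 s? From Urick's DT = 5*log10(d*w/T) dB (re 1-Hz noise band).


DT = 5*log10(d*w/T) = 5*log10(35 * 658 / 55.3) = 5*log10(416.46) = 13.1

13.1 dB


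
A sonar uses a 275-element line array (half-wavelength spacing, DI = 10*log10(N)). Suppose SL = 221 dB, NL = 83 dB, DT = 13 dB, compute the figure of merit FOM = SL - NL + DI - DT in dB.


149.39 dB


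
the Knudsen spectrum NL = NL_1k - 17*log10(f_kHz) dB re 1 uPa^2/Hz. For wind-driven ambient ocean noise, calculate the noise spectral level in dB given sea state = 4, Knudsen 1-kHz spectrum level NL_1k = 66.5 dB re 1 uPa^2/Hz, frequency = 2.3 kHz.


60.35 dB


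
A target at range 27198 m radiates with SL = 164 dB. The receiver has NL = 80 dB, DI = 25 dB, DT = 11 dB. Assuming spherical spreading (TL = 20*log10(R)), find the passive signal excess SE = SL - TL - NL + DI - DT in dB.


9.31 dB


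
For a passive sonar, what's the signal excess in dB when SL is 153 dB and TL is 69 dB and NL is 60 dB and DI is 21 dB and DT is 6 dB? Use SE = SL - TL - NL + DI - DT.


39 dB


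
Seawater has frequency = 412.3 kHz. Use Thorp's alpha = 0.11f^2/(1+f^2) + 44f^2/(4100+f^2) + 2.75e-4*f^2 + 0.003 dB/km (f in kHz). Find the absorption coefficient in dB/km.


f^2 = 169991.29
alpha = 0.11*169991.29/(1+169991.29) + 44*169991.29/(4100+169991.29) + 2.75e-4*169991.29 + 0.003 = 89.824

89.824 dB/km


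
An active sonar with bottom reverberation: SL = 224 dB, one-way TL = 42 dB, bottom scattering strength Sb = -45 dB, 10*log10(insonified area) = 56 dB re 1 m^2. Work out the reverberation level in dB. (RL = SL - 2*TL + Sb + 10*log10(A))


151 dB


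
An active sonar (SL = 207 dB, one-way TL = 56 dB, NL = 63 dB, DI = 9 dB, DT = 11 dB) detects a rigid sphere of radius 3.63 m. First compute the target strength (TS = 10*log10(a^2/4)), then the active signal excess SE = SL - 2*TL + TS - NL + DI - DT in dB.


Step 1: TS = 10*log10(3.63^2/4) = 5.18 dB
Step 2: SE = SL - 2*TL + TS - NL + DI - DT = 207 - 2*56 + (5.18) - 63 + 9 - 11 = 35.18

35.18 dB


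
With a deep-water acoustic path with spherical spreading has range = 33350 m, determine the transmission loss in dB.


90.46 dB


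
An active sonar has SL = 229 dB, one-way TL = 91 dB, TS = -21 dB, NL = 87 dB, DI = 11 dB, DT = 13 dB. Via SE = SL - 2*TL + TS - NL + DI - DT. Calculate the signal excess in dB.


-63 dB


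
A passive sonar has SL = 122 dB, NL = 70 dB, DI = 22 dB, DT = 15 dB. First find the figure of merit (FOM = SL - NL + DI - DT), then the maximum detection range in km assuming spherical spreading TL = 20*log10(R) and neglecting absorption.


Step 1: FOM = SL - NL + DI - DT = 122 - 70 + 22 - 15 = 59 dB
Step 2: at max range FOM = TL = 20*log10(R), so R = 10^(59/20) = 891.25 m = 0.89 km

0.89 km


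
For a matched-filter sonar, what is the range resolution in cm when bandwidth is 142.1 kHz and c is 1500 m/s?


0.53 cm


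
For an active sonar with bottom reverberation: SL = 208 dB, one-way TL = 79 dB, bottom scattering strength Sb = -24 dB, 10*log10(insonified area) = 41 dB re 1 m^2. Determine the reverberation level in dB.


RL = SL - 2*TL + Sb + 10*log10(A) = 208 - 2*79 + (-24) + 41 = 67

67 dB


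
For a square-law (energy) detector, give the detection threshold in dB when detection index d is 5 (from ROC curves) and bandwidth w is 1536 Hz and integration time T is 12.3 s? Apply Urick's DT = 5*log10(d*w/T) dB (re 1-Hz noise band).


DT = 5*log10(d*w/T) = 5*log10(5 * 1536 / 12.3) = 5*log10(624.39) = 13.98

13.98 dB


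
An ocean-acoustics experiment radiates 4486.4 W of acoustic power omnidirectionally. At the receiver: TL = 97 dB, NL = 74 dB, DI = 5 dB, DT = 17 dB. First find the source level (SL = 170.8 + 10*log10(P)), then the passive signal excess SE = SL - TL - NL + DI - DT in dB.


Step 1: SL = 170.8 + 10*log10(4486.4) = 207.32 dB
Step 2: SE = SL - TL - NL + DI - DT = 207.32 - 97 - 74 + 5 - 17 = 24.32

24.32 dB


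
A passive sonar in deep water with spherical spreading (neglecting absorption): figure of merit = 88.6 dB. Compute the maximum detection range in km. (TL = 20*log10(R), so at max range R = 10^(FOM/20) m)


At max range FOM = TL, so 20*log10(R) = 88.6
R = 10^(88.6/20) = 26915.35 m = 26.92 km

26.92 km


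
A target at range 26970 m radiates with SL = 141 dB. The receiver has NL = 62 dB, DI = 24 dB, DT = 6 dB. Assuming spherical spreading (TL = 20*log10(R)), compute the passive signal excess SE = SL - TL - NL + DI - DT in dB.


Step 1: TL = 20*log10(26970) = 88.62 dB
Step 2: SE = 141 - 88.62 - 62 + 24 - 6 = 8.38

8.38 dB


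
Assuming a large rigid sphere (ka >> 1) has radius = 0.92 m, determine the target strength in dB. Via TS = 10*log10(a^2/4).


TS = 10*log10(0.92^2 / 4) = 10*log10(0.2116) = -6.74

-6.74 dB


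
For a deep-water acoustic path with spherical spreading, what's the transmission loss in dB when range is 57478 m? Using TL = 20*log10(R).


95.19 dB


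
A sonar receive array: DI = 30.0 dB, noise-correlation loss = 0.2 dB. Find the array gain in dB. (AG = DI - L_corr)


AG = DI - L_corr = 30.0 - 0.2 = 29.8

29.8 dB


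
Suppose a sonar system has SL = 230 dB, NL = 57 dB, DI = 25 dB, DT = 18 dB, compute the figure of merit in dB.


FOM = SL - NL + DI - DT = 230 - 57 + 25 - 18 = 180

180 dB


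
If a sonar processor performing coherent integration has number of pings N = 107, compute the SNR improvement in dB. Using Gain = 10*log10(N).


Gain = 10*log10(107) = 20.29

20.29 dB


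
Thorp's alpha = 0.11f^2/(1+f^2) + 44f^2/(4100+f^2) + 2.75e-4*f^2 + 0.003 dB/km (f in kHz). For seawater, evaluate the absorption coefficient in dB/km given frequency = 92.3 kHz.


32.16 dB/km


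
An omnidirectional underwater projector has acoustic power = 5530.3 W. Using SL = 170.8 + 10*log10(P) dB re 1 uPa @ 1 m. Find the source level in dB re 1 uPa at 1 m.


SL = 170.8 + 10*log10(5530.3) = 170.8 + 37.43 = 208.23

208.23 dB


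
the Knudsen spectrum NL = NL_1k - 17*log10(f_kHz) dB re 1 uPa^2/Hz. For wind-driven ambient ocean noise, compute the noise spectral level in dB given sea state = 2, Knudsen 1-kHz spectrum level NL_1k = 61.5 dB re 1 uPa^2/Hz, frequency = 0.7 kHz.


NL = NL_1k - 17*log10(f_kHz) = 61.5 - 17*log10(0.7) = 61.5 - (-2.63) = 64.13

64.13 dB


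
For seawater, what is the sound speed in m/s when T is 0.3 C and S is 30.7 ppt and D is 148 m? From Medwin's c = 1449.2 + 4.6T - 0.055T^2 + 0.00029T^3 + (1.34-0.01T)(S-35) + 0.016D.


1447.19 m/s


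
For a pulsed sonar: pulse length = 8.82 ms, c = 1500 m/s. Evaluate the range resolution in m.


6.615 m


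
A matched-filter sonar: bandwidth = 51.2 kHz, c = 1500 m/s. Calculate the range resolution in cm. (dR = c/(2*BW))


dR = c/(2*BW) = 1500 / (2 * 51.2e3) = 0.0146 m = 1.46 cm

1.46 cm


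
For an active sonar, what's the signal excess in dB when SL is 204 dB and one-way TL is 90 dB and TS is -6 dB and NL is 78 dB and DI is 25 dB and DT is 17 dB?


SE = SL - 2*TL + TS - NL + DI - DT = 204 - 2*90 + (-6) - 78 + 25 - 17 = -52

-52 dB


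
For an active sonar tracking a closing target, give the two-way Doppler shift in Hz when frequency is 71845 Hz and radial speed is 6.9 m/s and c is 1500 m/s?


fd = 2*f*v/c = 2 * 71845 * 6.9 / 1500 = 660.97

660.97 Hz


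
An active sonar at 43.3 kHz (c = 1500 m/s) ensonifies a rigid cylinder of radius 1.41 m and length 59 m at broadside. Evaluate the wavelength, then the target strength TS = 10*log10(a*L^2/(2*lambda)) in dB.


Step 1: lambda = c/f = 1500/43300 = 0.03464 m
Step 2: TS = 10*log10(a*L^2/(2*lambda)) = 10*log10(1.41*59^2/(2*0.03464)) = 48.5

48.5 dB


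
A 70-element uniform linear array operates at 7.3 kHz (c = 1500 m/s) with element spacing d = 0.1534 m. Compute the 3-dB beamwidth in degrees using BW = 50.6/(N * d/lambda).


Step 1: lambda = 1500/7300 = 0.20548 m
Step 2: d/lambda = 0.1534/0.20548 = 0.7465
Step 3: BW = 50.6/(N * d/lambda) = 50.6/(70 * 0.7465) = 0.97

0.97 deg


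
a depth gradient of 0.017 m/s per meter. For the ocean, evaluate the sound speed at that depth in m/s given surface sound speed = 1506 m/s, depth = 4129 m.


c = 1506 + 0.017 * 4129 = 1576.193

1576.193 m/s


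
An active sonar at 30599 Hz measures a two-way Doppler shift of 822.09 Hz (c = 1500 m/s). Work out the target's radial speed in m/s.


20.15 m/s


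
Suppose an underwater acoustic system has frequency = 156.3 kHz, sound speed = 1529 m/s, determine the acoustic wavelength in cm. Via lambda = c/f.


lambda = c/f = 1529 / 156300 = 0.0098 m = 0.98 cm

0.98 cm


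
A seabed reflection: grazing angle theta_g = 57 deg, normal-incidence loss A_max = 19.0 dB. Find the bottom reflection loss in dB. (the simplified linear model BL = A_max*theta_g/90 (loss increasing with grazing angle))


12.03 dB


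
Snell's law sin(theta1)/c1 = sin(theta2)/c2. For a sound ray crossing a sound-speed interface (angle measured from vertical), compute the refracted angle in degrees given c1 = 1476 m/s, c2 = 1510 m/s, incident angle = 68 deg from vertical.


71.54 deg


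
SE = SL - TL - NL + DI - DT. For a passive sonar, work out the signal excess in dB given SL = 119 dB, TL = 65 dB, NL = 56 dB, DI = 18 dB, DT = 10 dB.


SE = SL - TL - NL + DI - DT = 119 - 65 - 56 + 18 - 10 = 6

6 dB


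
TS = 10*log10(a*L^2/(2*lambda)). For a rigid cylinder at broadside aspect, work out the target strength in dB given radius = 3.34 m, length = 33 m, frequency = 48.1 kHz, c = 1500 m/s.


lambda = 1500/48100 = 0.03119 m
TS = 10*log10(3.34*33^2/(2*0.03119)) = 47.66

47.66 dB


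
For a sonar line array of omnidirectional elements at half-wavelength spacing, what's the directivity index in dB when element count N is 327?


25.15 dB


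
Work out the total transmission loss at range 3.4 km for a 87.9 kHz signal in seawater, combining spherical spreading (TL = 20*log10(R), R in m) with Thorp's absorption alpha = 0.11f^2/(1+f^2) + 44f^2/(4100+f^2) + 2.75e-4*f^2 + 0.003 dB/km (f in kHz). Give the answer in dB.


Step 1 (Thorp): alpha = 0.11*7726.41/(1+7726.41) + 44*7726.41/(4100+7726.41) + 2.75e-4*7726.41 + 0.003 = 30.9838 dB/km
Step 2: TL_spread = 20*log10(3400) = 70.63 dB
Step 3: TL_abs = alpha*R = 30.9838 * 3.4 = 105.34 dB
Step 4: TL_total = 70.63 + 105.34 = 175.97

175.97 dB


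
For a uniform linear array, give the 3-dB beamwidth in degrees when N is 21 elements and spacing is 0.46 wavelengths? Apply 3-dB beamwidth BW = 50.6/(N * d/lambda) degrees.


5.24 deg


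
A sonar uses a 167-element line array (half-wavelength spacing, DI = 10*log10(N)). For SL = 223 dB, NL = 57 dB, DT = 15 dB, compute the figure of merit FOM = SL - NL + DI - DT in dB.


Step 1: DI = 10*log10(167) = 22.23 dB
Step 2: FOM = SL - NL + DI - DT = 223 - 57 + 22.23 - 15 = 173.23

173.23 dB


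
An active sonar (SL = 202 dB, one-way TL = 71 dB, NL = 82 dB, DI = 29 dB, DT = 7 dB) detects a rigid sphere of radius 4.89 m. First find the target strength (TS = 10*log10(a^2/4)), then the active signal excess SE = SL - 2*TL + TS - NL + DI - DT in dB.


Step 1: TS = 10*log10(4.89^2/4) = 7.77 dB
Step 2: SE = SL - 2*TL + TS - NL + DI - DT = 202 - 2*71 + (7.77) - 82 + 29 - 7 = 7.77

7.77 dB


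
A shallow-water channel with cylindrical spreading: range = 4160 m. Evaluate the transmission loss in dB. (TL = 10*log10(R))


TL = 10*log10(4160) = 36.19

36.19 dB


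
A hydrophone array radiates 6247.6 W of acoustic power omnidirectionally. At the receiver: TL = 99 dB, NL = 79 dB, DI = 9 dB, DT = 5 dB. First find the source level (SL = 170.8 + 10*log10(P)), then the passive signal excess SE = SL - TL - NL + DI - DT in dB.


Step 1: SL = 170.8 + 10*log10(6247.6) = 208.76 dB
Step 2: SE = SL - TL - NL + DI - DT = 208.76 - 99 - 79 + 9 - 5 = 34.76

34.76 dB


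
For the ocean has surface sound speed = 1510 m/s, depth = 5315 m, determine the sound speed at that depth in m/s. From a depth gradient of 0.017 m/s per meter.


1600.355 m/s


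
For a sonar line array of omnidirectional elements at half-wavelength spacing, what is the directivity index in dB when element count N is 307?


DI = 10*log10(307) = 24.87

24.87 dB


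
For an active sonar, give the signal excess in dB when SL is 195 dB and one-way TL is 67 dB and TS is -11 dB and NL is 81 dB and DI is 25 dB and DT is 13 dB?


SE = SL - 2*TL + TS - NL + DI - DT = 195 - 2*67 + (-11) - 81 + 25 - 13 = -19

-19 dB


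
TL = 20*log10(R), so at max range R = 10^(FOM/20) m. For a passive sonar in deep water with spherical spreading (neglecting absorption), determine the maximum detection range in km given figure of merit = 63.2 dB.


At max range FOM = TL, so 20*log10(R) = 63.2
R = 10^(63.2/20) = 1445.44 m = 1.45 km

1.45 km


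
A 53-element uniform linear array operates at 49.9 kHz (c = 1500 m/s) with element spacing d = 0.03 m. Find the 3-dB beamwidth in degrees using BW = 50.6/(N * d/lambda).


Step 1: lambda = 1500/49900 = 0.03006 m
Step 2: d/lambda = 0.03/0.03006 = 0.998
Step 3: BW = 50.6/(N * d/lambda) = 50.6/(53 * 0.998) = 0.96

0.96 deg


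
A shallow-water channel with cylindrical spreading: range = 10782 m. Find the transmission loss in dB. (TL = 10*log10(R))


TL = 10*log10(10782) = 40.33

40.33 dB


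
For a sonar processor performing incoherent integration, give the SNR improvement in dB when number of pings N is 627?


Gain = 5*log10(627) = 13.99

13.99 dB


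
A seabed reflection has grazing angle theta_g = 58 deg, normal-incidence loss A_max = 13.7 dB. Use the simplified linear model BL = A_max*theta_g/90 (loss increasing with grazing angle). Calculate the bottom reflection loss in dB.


BL = A_max * theta_g / 90 = 13.7 * 58 / 90 = 8.83

8.83 dB


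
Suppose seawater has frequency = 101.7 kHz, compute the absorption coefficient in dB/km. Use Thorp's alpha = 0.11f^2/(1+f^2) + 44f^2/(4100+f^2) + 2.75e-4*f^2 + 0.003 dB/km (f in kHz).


f^2 = 10342.89
alpha = 0.11*10342.89/(1+10342.89) + 44*10342.89/(4100+10342.89) + 2.75e-4*10342.89 + 0.003 = 34.467

34.467 dB/km


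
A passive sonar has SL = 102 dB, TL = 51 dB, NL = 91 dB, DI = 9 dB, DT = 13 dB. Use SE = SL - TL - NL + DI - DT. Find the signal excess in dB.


SE = SL - TL - NL + DI - DT = 102 - 51 - 91 + 9 - 13 = -44

-44 dB


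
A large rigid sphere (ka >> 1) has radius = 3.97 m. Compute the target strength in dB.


5.96 dB


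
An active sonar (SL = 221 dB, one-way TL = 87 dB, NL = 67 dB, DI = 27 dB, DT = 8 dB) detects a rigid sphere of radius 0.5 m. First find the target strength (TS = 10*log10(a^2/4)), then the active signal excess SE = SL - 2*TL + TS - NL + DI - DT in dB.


Step 1: TS = 10*log10(0.5^2/4) = -12.04 dB
Step 2: SE = SL - 2*TL + TS - NL + DI - DT = 221 - 2*87 + (-12.04) - 67 + 27 - 8 = -13.04

-13.04 dB


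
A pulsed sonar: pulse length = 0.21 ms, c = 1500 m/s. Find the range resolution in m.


dR = c*tau/2 = 1500 * 0.21e-3 / 2 = 0.1575

0.1575 m


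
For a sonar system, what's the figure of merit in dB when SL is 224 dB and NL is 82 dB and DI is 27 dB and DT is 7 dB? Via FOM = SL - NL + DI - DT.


FOM = SL - NL + DI - DT = 224 - 82 + 27 - 7 = 162

162 dB


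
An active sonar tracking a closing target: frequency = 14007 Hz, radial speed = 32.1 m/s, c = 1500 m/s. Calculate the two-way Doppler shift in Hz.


599.5 Hz


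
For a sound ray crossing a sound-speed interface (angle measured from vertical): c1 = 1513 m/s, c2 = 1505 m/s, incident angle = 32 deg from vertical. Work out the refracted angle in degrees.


sin(theta2) = (c2/c1)*sin(theta1) = (1505/1513)*sin(32 deg) = 0.52712
theta2 = arcsin(0.52712) = 31.81

31.81 deg


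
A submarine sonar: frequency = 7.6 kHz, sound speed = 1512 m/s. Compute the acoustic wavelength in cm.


19.89 cm


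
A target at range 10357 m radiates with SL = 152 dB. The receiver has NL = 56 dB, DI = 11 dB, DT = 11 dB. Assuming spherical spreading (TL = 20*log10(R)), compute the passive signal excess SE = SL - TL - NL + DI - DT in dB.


Step 1: TL = 20*log10(10357) = 80.3 dB
Step 2: SE = 152 - 80.3 - 56 + 11 - 11 = 15.7

15.7 dB
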